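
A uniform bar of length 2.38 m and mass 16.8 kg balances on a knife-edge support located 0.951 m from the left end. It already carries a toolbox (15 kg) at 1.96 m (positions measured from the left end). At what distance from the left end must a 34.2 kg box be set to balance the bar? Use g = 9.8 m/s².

Choose the knife-edge support (at 0.951 m from the left end) as the axis so the support reaction has zero arm there.
Beam weight: 16.8 × 9.8 = 164.6 N down at 1.19 m → arm 0.239 m, τ = 164.6 × 0.239 = 39.34 N·m clockwise.
Toolbox: 15 × 9.8 = 147 N down at 1.96 m → arm 1.009 m, τ = 147 × 1.009 = 148.3 N·m clockwise.
Net moment of existing loads = 187.6 N·m clockwise.
The box weighs 34.2 × 9.8 = 335.2 N and must supply an equal counterclockwise moment, so its lever arm about the knife-edge support is 187.6 / 335.2 = 0.56 m.
That puts it at 0.951 − 0.56 = 0.391 m from the left end.

x ≈ 0.391 m from the left end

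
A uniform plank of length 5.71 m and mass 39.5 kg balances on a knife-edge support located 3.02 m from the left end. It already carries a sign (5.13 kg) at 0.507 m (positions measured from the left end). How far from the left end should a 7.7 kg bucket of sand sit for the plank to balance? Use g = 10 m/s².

x ≈ 5.54 m from the left end

Choose the knife-edge support (at 3.02 m from the left end) as the axis so the support reaction has zero arm there.
Beam weight: 39.5 × 10 = 395 N down at 2.855 m → arm 0.165 m, τ = 395 × 0.165 = 65.17 N·m counterclockwise.
Sign: 5.13 × 10 = 51.3 N down at 0.507 m → arm 2.513 m, τ = 51.3 × 2.513 = 128.9 N·m counterclockwise.
Net moment of existing loads = 194.1 N·m counterclockwise.
The bucket of sand weighs 7.7 × 10 = 77 N and must supply an equal clockwise moment, so its lever arm about the knife-edge support is 194.1 / 77 = 2.52 m.
That puts it at 3.02 + 2.52 = 5.54 m from the left end.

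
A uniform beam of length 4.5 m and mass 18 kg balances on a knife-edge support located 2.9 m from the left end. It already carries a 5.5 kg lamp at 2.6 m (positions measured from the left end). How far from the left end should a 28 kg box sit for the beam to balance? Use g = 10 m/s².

Sum moments about the knife-edge support (at 2.9 m from the left end) (the support reaction has zero arm there).
Beam weight: 18 × 10 = 180 N down at 2.25 m → arm 0.65 m, τ = 180 × 0.65 = 117 N·m counterclockwise.
Lamp: 5.5 × 10 = 55 N down at 2.6 m → arm 0.3 m, τ = 55 × 0.3 = 16.5 N·m counterclockwise.
Net moment of existing loads = 133.5 N·m counterclockwise.
The box weighs 28 × 10 = 280 N and must supply an equal clockwise moment, so its lever arm about the knife-edge support is 133.5 / 280 = 0.477 m.
That puts it at 2.9 + 0.477 = 3.38 m from the left end.

x ≈ 3.38 m from the left end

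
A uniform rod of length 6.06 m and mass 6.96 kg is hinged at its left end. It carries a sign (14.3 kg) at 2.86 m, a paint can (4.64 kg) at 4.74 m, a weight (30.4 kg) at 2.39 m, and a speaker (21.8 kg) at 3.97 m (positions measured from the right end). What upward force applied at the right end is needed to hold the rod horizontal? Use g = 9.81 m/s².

F ≈ 372 N

Sum moments about the left end (the unknown pivot reaction has zero arm there).
Beam weight: 6.96 × 9.81 = 68.28 N down at 3.03 m → arm 3.03 m, τ = 68.28 × 3.03 = 206.9 N·m clockwise.
Sign: 14.3 × 9.81 = 140.3 N down at 2.86 m → arm 3.2 m, τ = 140.3 × 3.2 = 449 N·m clockwise.
Paint can: 4.64 × 9.81 = 45.52 N down at 4.74 m → arm 1.32 m, τ = 45.52 × 1.32 = 60.09 N·m clockwise.
Weight: 30.4 × 9.81 = 298.2 N down at 2.39 m → arm 3.67 m, τ = 298.2 × 3.67 = 1094 N·m clockwise.
Speaker: 21.8 × 9.81 = 213.9 N down at 3.97 m → arm 2.09 m, τ = 213.9 × 2.09 = 447.1 N·m clockwise.
Net moment of the loads = 2257 N·m clockwise.
The upward force F acts at the right end, arm 6.06 m, giving F × 6.06 counterclockwise.
For rotational equilibrium, F × 6.06 = 2257, so F = 2257 / 6.06 = 372 N.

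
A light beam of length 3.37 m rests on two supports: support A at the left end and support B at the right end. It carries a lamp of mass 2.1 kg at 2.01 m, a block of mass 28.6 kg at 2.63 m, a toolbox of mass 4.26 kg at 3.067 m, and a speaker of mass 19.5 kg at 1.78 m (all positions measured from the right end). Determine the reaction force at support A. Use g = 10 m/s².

Take moments about support B.
Lamp: 2.1 × 10 = 21 N down at 2.01 m → arm 2.01 m, τ = 21 × 2.01 = 42.21 N·m counterclockwise.
Block: 28.6 × 10 = 286 N down at 2.63 m → arm 2.63 m, τ = 286 × 2.63 = 752.2 N·m counterclockwise.
Toolbox: 4.26 × 10 = 42.6 N down at 3.067 m → arm 3.067 m, τ = 42.6 × 3.067 = 130.7 N·m counterclockwise.
Speaker: 19.5 × 10 = 195 N down at 1.78 m → arm 1.78 m, τ = 195 × 1.78 = 347.1 N·m counterclockwise.
Net load moment about support B = 1272 N·m counterclockwise.
Reaction R at support A is upward at 3.37 m, arm 3.37 m → moment R × 3.37 clockwise.
Setting net torque to zero: R × 3.37 = 1272 → R = 377 N.

R_A ≈ 377 N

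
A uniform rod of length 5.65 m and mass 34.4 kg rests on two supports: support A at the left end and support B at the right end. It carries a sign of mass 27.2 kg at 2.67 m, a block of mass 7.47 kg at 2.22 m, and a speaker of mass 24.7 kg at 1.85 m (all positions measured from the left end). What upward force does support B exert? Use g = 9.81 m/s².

Taking torques about support A:
Beam weight: 34.4 × 9.81 = 337.5 N down at 2.825 m → arm 2.825 m, τ = 337.5 × 2.825 = 953.4 N·m clockwise.
Sign: 27.2 × 9.81 = 266.8 N down at 2.67 m → arm 2.67 m, τ = 266.8 × 2.67 = 712.4 N·m clockwise.
Block: 7.47 × 9.81 = 73.28 N down at 2.22 m → arm 2.22 m, τ = 73.28 × 2.22 = 162.7 N·m clockwise.
Speaker: 24.7 × 9.81 = 242.3 N down at 1.85 m → arm 1.85 m, τ = 242.3 × 1.85 = 448.3 N·m clockwise.
Net load moment about support A = 2277 N·m clockwise.
Reaction R at support B is upward at 5.65 m, arm 5.65 m → moment R × 5.65 counterclockwise.
Στ = 0 ⇒ R × 5.65 = 2277 ⇒ R = 403 N.

R_B ≈ 403 N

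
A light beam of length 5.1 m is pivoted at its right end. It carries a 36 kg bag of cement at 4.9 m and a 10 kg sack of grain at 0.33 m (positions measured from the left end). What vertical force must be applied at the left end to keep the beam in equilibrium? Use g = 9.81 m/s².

F ≈ 106 N

Sum moments about the right end (the unknown pivot reaction has zero arm there).
Bag of cement: 36 × 9.81 = 353.2 N down at 4.9 m → arm 0.2 m, τ = 353.2 × 0.2 = 70.64 N·m counterclockwise.
Sack of grain: 10 × 9.81 = 98.1 N down at 0.33 m → arm 4.77 m, τ = 98.1 × 4.77 = 467.9 N·m counterclockwise.
Net moment of the loads = 538.5 N·m counterclockwise.
The upward force F acts at the left end, arm 5.1 m, giving F × 5.1 clockwise.
Στ = 0 ⇒ F × 5.1 = 538.5 ⇒ F = 538.5 / 5.1 = 106 N.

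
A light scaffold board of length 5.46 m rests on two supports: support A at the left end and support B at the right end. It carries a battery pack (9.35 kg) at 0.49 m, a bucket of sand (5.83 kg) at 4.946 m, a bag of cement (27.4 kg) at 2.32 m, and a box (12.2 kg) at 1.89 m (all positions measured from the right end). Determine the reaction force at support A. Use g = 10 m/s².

About support B:
Battery pack: 9.35 × 10 = 93.5 N down at 0.49 m → arm 0.49 m, τ = 93.5 × 0.49 = 45.81 N·m counterclockwise.
Bucket of sand: 5.83 × 10 = 58.3 N down at 4.946 m → arm 4.946 m, τ = 58.3 × 4.946 = 288.4 N·m counterclockwise.
Bag of cement: 27.4 × 10 = 274 N down at 2.32 m → arm 2.32 m, τ = 274 × 2.32 = 635.7 N·m counterclockwise.
Box: 12.2 × 10 = 122 N down at 1.89 m → arm 1.89 m, τ = 122 × 1.89 = 230.6 N·m counterclockwise.
Net load moment about support B = 1201 N·m counterclockwise.
Reaction R at support A is upward at 5.46 m, arm 5.46 m → moment R × 5.46 clockwise.
Balancing moments: R × 5.46 = 1201, giving R = 220 N.

R_A ≈ 220 N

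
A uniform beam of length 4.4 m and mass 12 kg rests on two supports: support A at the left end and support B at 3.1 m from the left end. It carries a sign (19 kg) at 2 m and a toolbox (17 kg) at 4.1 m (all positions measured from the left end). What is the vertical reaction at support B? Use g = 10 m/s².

Taking torques about support A:
Beam weight: 12 × 10 = 120 N down at 2.2 m → arm 2.2 m, τ = 120 × 2.2 = 264 N·m clockwise.
Sign: 19 × 10 = 190 N down at 2 m → arm 2 m, τ = 190 × 2 = 380 N·m clockwise.
Toolbox: 17 × 10 = 170 N down at 4.1 m → arm 4.1 m, τ = 170 × 4.1 = 697 N·m clockwise.
Net load moment about support A = 1341 N·m clockwise.
Reaction R at support B is upward at 3.1 m, arm 3.1 m → moment R × 3.1 counterclockwise.
Στ = 0 ⇒ R × 3.1 = 1341 ⇒ R = 433 N.

R_B ≈ 433 N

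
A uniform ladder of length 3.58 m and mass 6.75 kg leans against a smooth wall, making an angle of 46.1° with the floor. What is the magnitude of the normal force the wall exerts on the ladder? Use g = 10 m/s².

Take moments about the foot of the ladder.
Ladder weight 6.75×10 = 67.5 N acts at 1.79 m along the ladder; its horizontal arm is 1.79·cos46.1° = 1.241 m → τ = 83.77 N·m clockwise.
Wall normal N acts horizontally at the top; its moment arm is the height L sinθ = 3.58·sin46.1° = 2.58 m, counterclockwise.
Στ = 0 ⇒ N × 2.58 = 83.77 ⇒ N = 32.5 N.

N_wall ≈ 32.5 N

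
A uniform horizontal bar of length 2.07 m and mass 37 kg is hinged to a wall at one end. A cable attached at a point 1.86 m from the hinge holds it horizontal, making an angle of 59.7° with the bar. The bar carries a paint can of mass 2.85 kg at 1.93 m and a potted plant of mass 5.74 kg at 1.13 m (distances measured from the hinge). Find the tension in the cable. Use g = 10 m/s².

T ≈ 313 N

About the hinge:
Beam weight: 37 × 10 = 370 N down at 1.035 m → arm 1.035 m, τ = 370 × 1.035 = 382.9 N·m clockwise.
Paint can: 2.85 × 10 = 28.5 N down at 1.93 m → arm 1.93 m, τ = 28.5 × 1.93 = 55 N·m clockwise.
Potted plant: 5.74 × 10 = 57.4 N down at 1.13 m → arm 1.13 m, τ = 57.4 × 1.13 = 64.86 N·m clockwise.
Total clockwise load moment = 502.8 N·m.
The cable tension T acts at 1.86 m; only its component perpendicular to the bar, T sinθ, produces torque. sin 59.7° = 0.8634.
Στ = 0 ⇒ T × 1.86 × 0.8634 = 502.8 ⇒ T = 502.8 / 1.606 = 313 N.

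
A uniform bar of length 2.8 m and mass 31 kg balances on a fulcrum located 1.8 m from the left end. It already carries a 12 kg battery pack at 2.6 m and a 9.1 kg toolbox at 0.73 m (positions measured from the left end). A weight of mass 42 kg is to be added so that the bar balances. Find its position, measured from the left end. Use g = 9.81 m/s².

x ≈ 2.1 m from the left end

Sum moments about the fulcrum (at 1.8 m from the left end) (the support reaction has zero arm there).
Beam weight: 31 × 9.81 = 304.1 N down at 1.4 m → arm 0.4 m, τ = 304.1 × 0.4 = 121.6 N·m counterclockwise.
Battery pack: 12 × 9.81 = 117.7 N down at 2.6 m → arm 0.8 m, τ = 117.7 × 0.8 = 94.16 N·m clockwise.
Toolbox: 9.1 × 9.81 = 89.27 N down at 0.73 m → arm 1.07 m, τ = 89.27 × 1.07 = 95.52 N·m counterclockwise.
Net moment of existing loads = 123 N·m counterclockwise.
The weight weighs 42 × 9.81 = 412 N and must supply an equal clockwise moment, so its lever arm about the fulcrum is 123 / 412 = 0.299 m.
That puts it at 1.8 + 0.299 = 2.1 m from the left end.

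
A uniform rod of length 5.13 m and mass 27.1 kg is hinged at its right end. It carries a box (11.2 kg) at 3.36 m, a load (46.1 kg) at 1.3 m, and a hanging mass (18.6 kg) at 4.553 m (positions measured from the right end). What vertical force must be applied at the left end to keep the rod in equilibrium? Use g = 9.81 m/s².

F ≈ 481 N

Sum moments about the right end (the unknown pivot reaction has zero arm there).
Beam weight: 27.1 × 9.81 = 265.9 N down at 2.565 m → arm 2.565 m, τ = 265.9 × 2.565 = 682 N·m counterclockwise.
Box: 11.2 × 9.81 = 109.9 N down at 3.36 m → arm 3.36 m, τ = 109.9 × 3.36 = 369.3 N·m counterclockwise.
Load: 46.1 × 9.81 = 452.2 N down at 1.3 m → arm 1.3 m, τ = 452.2 × 1.3 = 587.9 N·m counterclockwise.
Hanging mass: 18.6 × 9.81 = 182.5 N down at 4.553 m → arm 4.553 m, τ = 182.5 × 4.553 = 830.9 N·m counterclockwise.
Net moment of the loads = 2470 N·m counterclockwise.
The upward force F acts at the left end, arm 5.13 m, giving F × 5.13 clockwise.
Setting net torque to zero: F × 5.13 = 2470 → F = 2470 / 5.13 = 481 N.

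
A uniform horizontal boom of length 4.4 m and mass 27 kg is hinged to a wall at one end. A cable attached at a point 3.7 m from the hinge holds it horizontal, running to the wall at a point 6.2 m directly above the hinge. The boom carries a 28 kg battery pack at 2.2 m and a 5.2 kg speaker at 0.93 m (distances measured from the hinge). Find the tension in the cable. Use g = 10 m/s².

Taking torques about the hinge:
Beam weight: 27 × 10 = 270 N down at 2.2 m → arm 2.2 m, τ = 270 × 2.2 = 594 N·m clockwise.
Battery pack: 28 × 10 = 280 N down at 2.2 m → arm 2.2 m, τ = 280 × 2.2 = 616 N·m clockwise.
Speaker: 5.2 × 10 = 52 N down at 0.93 m → arm 0.93 m, τ = 52 × 0.93 = 48.36 N·m clockwise.
Total clockwise load moment = 1258 N·m.
The cable tension T acts at 3.7 m; only its component perpendicular to the boom, T sinθ, produces torque. sinθ = h/√(h²+d²) = 6.2/√(6.2²+3.7²) = 0.8587.
Στ = 0 ⇒ T × 3.7 × 0.8587 = 1258 ⇒ T = 1258 / 3.177 = 396 N.

T ≈ 396 N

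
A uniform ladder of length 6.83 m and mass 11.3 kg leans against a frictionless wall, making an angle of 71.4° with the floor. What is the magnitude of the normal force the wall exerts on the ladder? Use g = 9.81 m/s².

N_wall ≈ 18.7 N

About the foot of the ladder:
Ladder weight 11.3×9.81 = 110.9 N acts at 3.415 m along the ladder; its horizontal arm is 3.415·cos71.4° = 1.089 m → τ = 120.8 N·m clockwise.
Wall normal N acts horizontally at the top; its moment arm is the height L sinθ = 6.83·sin71.4° = 6.473 m, counterclockwise.
Balancing moments: N × 6.473 = 120.8, giving N = 18.7 N.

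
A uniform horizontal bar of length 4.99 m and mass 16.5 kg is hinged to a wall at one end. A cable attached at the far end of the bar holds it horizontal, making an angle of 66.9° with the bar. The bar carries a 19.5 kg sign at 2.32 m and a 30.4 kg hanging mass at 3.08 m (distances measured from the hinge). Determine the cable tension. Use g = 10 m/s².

About the hinge:
Beam weight: 16.5 × 10 = 165 N down at 2.495 m → arm 2.495 m, τ = 165 × 2.495 = 411.7 N·m clockwise.
Sign: 19.5 × 10 = 195 N down at 2.32 m → arm 2.32 m, τ = 195 × 2.32 = 452.4 N·m clockwise.
Hanging mass: 30.4 × 10 = 304 N down at 3.08 m → arm 3.08 m, τ = 304 × 3.08 = 936.3 N·m clockwise.
Total clockwise load moment = 1800 N·m.
The cable tension T acts at 4.99 m; only its component perpendicular to the bar, T sinθ, produces torque. sin 66.9° = 0.9198.
For rotational equilibrium, T × 4.99 × 0.9198 = 1800, so T = 1800 / 4.59 = 392 N.

T ≈ 392 N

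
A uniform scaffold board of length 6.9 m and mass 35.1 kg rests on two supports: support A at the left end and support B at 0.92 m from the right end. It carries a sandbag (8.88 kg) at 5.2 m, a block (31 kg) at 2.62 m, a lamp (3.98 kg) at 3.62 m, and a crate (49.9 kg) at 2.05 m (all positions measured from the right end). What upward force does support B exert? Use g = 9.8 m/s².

About support A:
Beam weight: 35.1 × 9.8 = 344 N down at 3.45 m → arm 3.45 m, τ = 344 × 3.45 = 1187 N·m clockwise.
Sandbag: 8.88 × 9.8 = 87.02 N down at 5.2 m → arm 1.7 m, τ = 87.02 × 1.7 = 147.9 N·m clockwise.
Block: 31 × 9.8 = 303.8 N down at 2.62 m → arm 4.28 m, τ = 303.8 × 4.28 = 1300 N·m clockwise.
Lamp: 3.98 × 9.8 = 39 N down at 3.62 m → arm 3.28 m, τ = 39 × 3.28 = 127.9 N·m clockwise.
Crate: 49.9 × 9.8 = 489 N down at 2.05 m → arm 4.85 m, τ = 489 × 4.85 = 2372 N·m clockwise.
Net load moment about support A = 5135 N·m clockwise.
Reaction R at support B is upward at 0.92 m, arm 5.98 m → moment R × 5.98 counterclockwise.
Setting net torque to zero: R × 5.98 = 5135 → R = 859 N.

R_B ≈ 859 N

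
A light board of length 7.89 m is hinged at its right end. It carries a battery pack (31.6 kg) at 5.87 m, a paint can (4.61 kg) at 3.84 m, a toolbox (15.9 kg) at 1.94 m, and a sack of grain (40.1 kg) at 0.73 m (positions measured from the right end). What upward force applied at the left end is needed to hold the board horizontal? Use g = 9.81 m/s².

Taking torques about the right end:
Battery pack: 31.6 × 9.81 = 310 N down at 5.87 m → arm 5.87 m, τ = 310 × 5.87 = 1820 N·m counterclockwise.
Paint can: 4.61 × 9.81 = 45.22 N down at 3.84 m → arm 3.84 m, τ = 45.22 × 3.84 = 173.6 N·m counterclockwise.
Toolbox: 15.9 × 9.81 = 156 N down at 1.94 m → arm 1.94 m, τ = 156 × 1.94 = 302.6 N·m counterclockwise.
Sack of grain: 40.1 × 9.81 = 393.4 N down at 0.73 m → arm 0.73 m, τ = 393.4 × 0.73 = 287.2 N·m counterclockwise.
Net moment of the loads = 2583 N·m counterclockwise.
The upward force F acts at the left end, arm 7.89 m, giving F × 7.89 clockwise.
Balancing moments: F × 7.89 = 2583, giving F = 2583 / 7.89 = 327 N.

F ≈ 327 N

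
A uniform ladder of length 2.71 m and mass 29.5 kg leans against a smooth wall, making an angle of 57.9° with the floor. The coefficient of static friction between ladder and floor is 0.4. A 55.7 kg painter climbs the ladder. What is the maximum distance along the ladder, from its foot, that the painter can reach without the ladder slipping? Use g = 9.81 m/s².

d ≈ 1.93 m

Sum moments about the foot of the ladder (the floor normal and friction both act there and drop out).
Ladder weight 29.5×9.81 = 289.4 N acts at 1.355 m along the ladder; its horizontal arm is 1.355·cos57.9° = 0.72 m → τ = 208.4 N·m clockwise.
Painter weight 55.7×9.81 = 546.4 N at distance d → arm d·cos57.9° → τ = 546.4·d·0.5314 clockwise.
Wall normal N at the top has arm L sinθ = 2.296 m counterclockwise, so Στ = 0 gives N·2.296 = 208.4 + 290.4·d.
ΣFy = 0 ⇒ N_floor = 835.8 N, so the maximum friction is μ_s·N_floor = 0.4×835.8 = 334.3 N. ΣFx = 0 ⇒ N_wall = f, so at the slipping point N = 334.3 N.
Substituting: 334.3×2.296 = 208.4 + 290.4·d ⇒ d = (767.6 − 208.4) / 290.4 = 1.93 m.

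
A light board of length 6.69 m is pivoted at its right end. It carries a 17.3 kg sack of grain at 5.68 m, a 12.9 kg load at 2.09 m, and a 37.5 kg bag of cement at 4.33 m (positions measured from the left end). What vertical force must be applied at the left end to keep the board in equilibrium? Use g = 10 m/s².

Sum moments about the right end (the unknown pivot reaction has zero arm there).
Sack of grain: 17.3 × 10 = 173 N down at 5.68 m → arm 1.01 m, τ = 173 × 1.01 = 174.7 N·m counterclockwise.
Load: 12.9 × 10 = 129 N down at 2.09 m → arm 4.6 m, τ = 129 × 4.6 = 593.4 N·m counterclockwise.
Bag of cement: 37.5 × 10 = 375 N down at 4.33 m → arm 2.36 m, τ = 375 × 2.36 = 885 N·m counterclockwise.
Net moment of the loads = 1653 N·m counterclockwise.
The upward force F acts at the left end, arm 6.69 m, giving F × 6.69 clockwise.
Balancing moments: F × 6.69 = 1653, giving F = 1653 / 6.69 = 247 N.

F ≈ 247 N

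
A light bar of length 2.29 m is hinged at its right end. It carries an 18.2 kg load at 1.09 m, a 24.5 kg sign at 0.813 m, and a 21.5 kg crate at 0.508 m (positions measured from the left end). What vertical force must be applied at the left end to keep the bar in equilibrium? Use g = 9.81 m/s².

About the right end:
Load: 18.2 × 9.81 = 178.5 N down at 1.09 m → arm 1.2 m, τ = 178.5 × 1.2 = 214.2 N·m counterclockwise.
Sign: 24.5 × 9.81 = 240.3 N down at 0.813 m → arm 1.477 m, τ = 240.3 × 1.477 = 354.9 N·m counterclockwise.
Crate: 21.5 × 9.81 = 210.9 N down at 0.508 m → arm 1.782 m, τ = 210.9 × 1.782 = 375.8 N·m counterclockwise.
Net moment of the loads = 944.9 N·m counterclockwise.
The upward force F acts at the left end, arm 2.29 m, giving F × 2.29 clockwise.
Setting net torque to zero: F × 2.29 = 944.9 → F = 944.9 / 2.29 = 413 N.

F ≈ 413 N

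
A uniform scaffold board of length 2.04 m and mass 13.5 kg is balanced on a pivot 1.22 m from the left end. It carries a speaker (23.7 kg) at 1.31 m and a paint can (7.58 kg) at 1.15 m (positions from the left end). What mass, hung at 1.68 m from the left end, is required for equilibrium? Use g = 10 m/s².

m ≈ 2.39 kg

Sum moments about the pivot (at 1.22 m from the left end) (the support reaction has zero arm there).
Beam weight: 13.5 × 10 = 135 N down at 1.02 m → arm 0.2 m, τ = 135 × 0.2 = 27 N·m counterclockwise.
Speaker: 23.7 × 10 = 237 N down at 1.31 m → arm 0.09 m, τ = 237 × 0.09 = 21.33 N·m clockwise.
Paint can: 7.58 × 10 = 75.8 N down at 1.15 m → arm 0.07 m, τ = 75.8 × 0.07 = 5.306 N·m counterclockwise.
Net moment of known loads = 10.98 N·m counterclockwise.
An unknown mass m at 1.68 m has arm 0.46 m; its moment is m·g·0.46 clockwise.
For rotational equilibrium, m × 10 × 0.46 = 10.98, so m = 10.98 / (10 × 0.46) = 2.39 kg.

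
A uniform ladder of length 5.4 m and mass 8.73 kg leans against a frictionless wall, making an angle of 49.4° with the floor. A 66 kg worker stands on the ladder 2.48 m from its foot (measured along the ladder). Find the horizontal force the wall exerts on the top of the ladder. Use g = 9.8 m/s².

Choose the foot of the ladder as the axis so the floor normal and friction both act there and drop out.
Ladder weight 8.73×9.8 = 85.55 N acts at 2.7 m along the ladder; its horizontal arm is 2.7·cos49.4° = 1.757 m → τ = 150.3 N·m clockwise.
Worker: 66×9.8 = 646.8 N at 2.48 m → arm 1.614 m → τ = 1044 N·m clockwise.
Wall normal N acts horizontally at the top; its moment arm is the height L sinθ = 5.4·sin49.4° = 4.1 m, counterclockwise.
Balancing moments: N × 4.1 = 1194, giving N = 291 N.

N_wall ≈ 291 N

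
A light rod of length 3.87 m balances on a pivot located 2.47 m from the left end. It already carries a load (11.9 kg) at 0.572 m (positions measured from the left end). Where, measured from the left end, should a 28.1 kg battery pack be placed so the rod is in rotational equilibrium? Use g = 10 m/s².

x ≈ 3.27 m from the left end

About the pivot (at 2.47 m from the left end):
Load: 11.9 × 10 = 119 N down at 0.572 m → arm 1.898 m, τ = 119 × 1.898 = 225.9 N·m counterclockwise.
Net moment of existing loads = 225.9 N·m counterclockwise.
The battery pack weighs 28.1 × 10 = 281 N and must supply an equal clockwise moment, so its lever arm about the pivot is 225.9 / 281 = 0.804 m.
That puts it at 2.47 + 0.804 = 3.27 m from the left end.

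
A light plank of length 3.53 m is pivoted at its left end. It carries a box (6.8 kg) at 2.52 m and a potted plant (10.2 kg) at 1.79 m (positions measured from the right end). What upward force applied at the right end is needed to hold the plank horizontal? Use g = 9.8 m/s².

Choose the left end as the axis so the unknown pivot reaction has zero arm there.
Box: 6.8 × 9.8 = 66.64 N down at 2.52 m → arm 1.01 m, τ = 66.64 × 1.01 = 67.31 N·m clockwise.
Potted plant: 10.2 × 9.8 = 99.96 N down at 1.79 m → arm 1.74 m, τ = 99.96 × 1.74 = 173.9 N·m clockwise.
Net moment of the loads = 241.2 N·m clockwise.
The upward force F acts at the right end, arm 3.53 m, giving F × 3.53 counterclockwise.
Balancing moments: F × 3.53 = 241.2, giving F = 241.2 / 3.53 = 68.3 N.

F ≈ 68.3 N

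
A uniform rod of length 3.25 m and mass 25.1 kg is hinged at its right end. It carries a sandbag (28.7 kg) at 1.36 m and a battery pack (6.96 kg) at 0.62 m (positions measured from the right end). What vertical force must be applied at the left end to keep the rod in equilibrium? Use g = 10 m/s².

Taking torques about the right end:
Beam weight: 25.1 × 10 = 251 N down at 1.625 m → arm 1.625 m, τ = 251 × 1.625 = 407.9 N·m counterclockwise.
Sandbag: 28.7 × 10 = 287 N down at 1.36 m → arm 1.36 m, τ = 287 × 1.36 = 390.3 N·m counterclockwise.
Battery pack: 6.96 × 10 = 69.6 N down at 0.62 m → arm 0.62 m, τ = 69.6 × 0.62 = 43.15 N·m counterclockwise.
Net moment of the loads = 841.4 N·m counterclockwise.
The upward force F acts at the left end, arm 3.25 m, giving F × 3.25 clockwise.
Στ = 0 ⇒ F × 3.25 = 841.4 ⇒ F = 841.4 / 3.25 = 259 N.

F ≈ 259 N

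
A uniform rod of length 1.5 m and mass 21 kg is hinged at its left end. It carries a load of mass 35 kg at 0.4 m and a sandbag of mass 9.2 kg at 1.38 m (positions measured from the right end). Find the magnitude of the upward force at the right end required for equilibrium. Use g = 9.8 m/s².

Take moments about the left end.
Beam weight: 21 × 9.8 = 205.8 N down at 0.75 m → arm 0.75 m, τ = 205.8 × 0.75 = 154.4 N·m clockwise.
Load: 35 × 9.8 = 343 N down at 0.4 m → arm 1.1 m, τ = 343 × 1.1 = 377.3 N·m clockwise.
Sandbag: 9.2 × 9.8 = 90.16 N down at 1.38 m → arm 0.12 m, τ = 90.16 × 0.12 = 10.82 N·m clockwise.
Net moment of the loads = 542.5 N·m clockwise.
The upward force F acts at the right end, arm 1.5 m, giving F × 1.5 counterclockwise.
Setting net torque to zero: F × 1.5 = 542.5 → F = 542.5 / 1.5 = 362 N.

F ≈ 362 N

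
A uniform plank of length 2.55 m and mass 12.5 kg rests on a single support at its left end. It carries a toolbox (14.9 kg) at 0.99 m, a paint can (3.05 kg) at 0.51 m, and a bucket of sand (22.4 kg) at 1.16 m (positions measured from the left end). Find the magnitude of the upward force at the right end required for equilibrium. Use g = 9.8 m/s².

F ≈ 224 N

Take moments about the left end.
Beam weight: 12.5 × 9.8 = 122.5 N down at 1.275 m → arm 1.275 m, τ = 122.5 × 1.275 = 156.2 N·m clockwise.
Toolbox: 14.9 × 9.8 = 146 N down at 0.99 m → arm 0.99 m, τ = 146 × 0.99 = 144.5 N·m clockwise.
Paint can: 3.05 × 9.8 = 29.89 N down at 0.51 m → arm 0.51 m, τ = 29.89 × 0.51 = 15.24 N·m clockwise.
Bucket of sand: 22.4 × 9.8 = 219.5 N down at 1.16 m → arm 1.16 m, τ = 219.5 × 1.16 = 254.6 N·m clockwise.
Net moment of the loads = 570.5 N·m clockwise.
The upward force F acts at the right end, arm 2.55 m, giving F × 2.55 counterclockwise.
Balancing moments: F × 2.55 = 570.5, giving F = 570.5 / 2.55 = 224 N.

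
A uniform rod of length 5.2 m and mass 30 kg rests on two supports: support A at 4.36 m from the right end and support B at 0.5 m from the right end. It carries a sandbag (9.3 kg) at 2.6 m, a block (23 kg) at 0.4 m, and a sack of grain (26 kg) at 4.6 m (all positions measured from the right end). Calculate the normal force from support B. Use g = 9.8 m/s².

Sum moments about support A (its reaction then has zero moment arm).
Beam weight: 30 × 9.8 = 294 N down at 2.6 m → arm 1.76 m, τ = 294 × 1.76 = 517.4 N·m clockwise.
Sandbag: 9.3 × 9.8 = 91.14 N down at 2.6 m → arm 1.76 m, τ = 91.14 × 1.76 = 160.4 N·m clockwise.
Block: 23 × 9.8 = 225.4 N down at 0.4 m → arm 3.96 m, τ = 225.4 × 3.96 = 892.6 N·m clockwise.
Sack of grain: 26 × 9.8 = 254.8 N down at 4.6 m → arm 0.24 m, τ = 254.8 × 0.24 = 61.15 N·m counterclockwise.
Net load moment about support A = 1509 N·m clockwise.
Reaction R at support B is upward at 0.5 m, arm 3.86 m → moment R × 3.86 counterclockwise.
Στ = 0 ⇒ R × 3.86 = 1509 ⇒ R = 391 N.

R_B ≈ 391 N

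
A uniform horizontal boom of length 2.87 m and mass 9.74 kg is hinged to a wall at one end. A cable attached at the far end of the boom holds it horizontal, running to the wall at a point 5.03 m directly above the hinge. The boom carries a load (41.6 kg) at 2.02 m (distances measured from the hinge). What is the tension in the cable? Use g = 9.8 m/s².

T ≈ 385 N

Taking torques about the hinge:
Beam weight: 9.74 × 9.8 = 95.45 N down at 1.435 m → arm 1.435 m, τ = 95.45 × 1.435 = 137 N·m clockwise.
Load: 41.6 × 9.8 = 407.7 N down at 2.02 m → arm 2.02 m, τ = 407.7 × 2.02 = 823.6 N·m clockwise.
Total clockwise load moment = 960.6 N·m.
The cable tension T acts at 2.87 m; only its component perpendicular to the boom, T sinθ, produces torque. sinθ = h/√(h²+d²) = 5.03/√(5.03²+2.87²) = 0.8686.
Στ = 0 ⇒ T × 2.87 × 0.8686 = 960.6 ⇒ T = 960.6 / 2.493 = 385 N.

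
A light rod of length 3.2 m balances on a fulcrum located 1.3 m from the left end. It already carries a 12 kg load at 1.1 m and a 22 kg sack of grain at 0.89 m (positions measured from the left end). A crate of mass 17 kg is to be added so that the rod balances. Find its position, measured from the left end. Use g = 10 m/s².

x ≈ 1.97 m from the left end

Sum moments about the fulcrum (at 1.3 m from the left end) (the support reaction has zero arm there).
Load: 12 × 10 = 120 N down at 1.1 m → arm 0.2 m, τ = 120 × 0.2 = 24 N·m counterclockwise.
Sack of grain: 22 × 10 = 220 N down at 0.89 m → arm 0.41 m, τ = 220 × 0.41 = 90.2 N·m counterclockwise.
Net moment of existing loads = 114.2 N·m counterclockwise.
The crate weighs 17 × 10 = 170 N and must supply an equal clockwise moment, so its lever arm about the fulcrum is 114.2 / 170 = 0.672 m.
That puts it at 1.3 + 0.672 = 1.97 m from the left end.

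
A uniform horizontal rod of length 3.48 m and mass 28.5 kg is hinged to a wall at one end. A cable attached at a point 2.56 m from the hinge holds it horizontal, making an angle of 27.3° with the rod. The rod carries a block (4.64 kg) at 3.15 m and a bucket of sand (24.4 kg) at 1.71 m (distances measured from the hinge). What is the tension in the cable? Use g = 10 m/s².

About the hinge:
Beam weight: 28.5 × 10 = 285 N down at 1.74 m → arm 1.74 m, τ = 285 × 1.74 = 495.9 N·m clockwise.
Block: 4.64 × 10 = 46.4 N down at 3.15 m → arm 3.15 m, τ = 46.4 × 3.15 = 146.2 N·m clockwise.
Bucket of sand: 24.4 × 10 = 244 N down at 1.71 m → arm 1.71 m, τ = 244 × 1.71 = 417.2 N·m clockwise.
Total clockwise load moment = 1059 N·m.
The cable tension T acts at 2.56 m; only its component perpendicular to the rod, T sinθ, produces torque. sin 27.3° = 0.4586.
Setting net torque to zero: T × 2.56 × 0.4586 = 1059 → T = 1059 / 1.174 = 902 N.

T ≈ 902 N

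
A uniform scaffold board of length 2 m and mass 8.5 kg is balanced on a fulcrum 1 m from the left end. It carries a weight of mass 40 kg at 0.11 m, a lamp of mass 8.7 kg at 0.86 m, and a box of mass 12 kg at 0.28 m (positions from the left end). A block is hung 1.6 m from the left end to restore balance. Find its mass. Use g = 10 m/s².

Choose the fulcrum (at 1 m from the left end) as the axis so the support reaction has zero arm there.
Beam weight: acts at the fulcrum, moment arm 0 → no torque.
Weight: 40 × 10 = 400 N down at 0.11 m → arm 0.89 m, τ = 400 × 0.89 = 356 N·m counterclockwise.
Lamp: 8.7 × 10 = 87 N down at 0.86 m → arm 0.14 m, τ = 87 × 0.14 = 12.18 N·m counterclockwise.
Box: 12 × 10 = 120 N down at 0.28 m → arm 0.72 m, τ = 120 × 0.72 = 86.4 N·m counterclockwise.
Net moment of known loads = 454.6 N·m counterclockwise.
An unknown mass m at 1.6 m has arm 0.6 m; its moment is m·g·0.6 clockwise.
Στ = 0 ⇒ m × 10 × 0.6 = 454.6 ⇒ m = 454.6 / (10 × 0.6) = 75.8 kg.

m ≈ 75.8 kg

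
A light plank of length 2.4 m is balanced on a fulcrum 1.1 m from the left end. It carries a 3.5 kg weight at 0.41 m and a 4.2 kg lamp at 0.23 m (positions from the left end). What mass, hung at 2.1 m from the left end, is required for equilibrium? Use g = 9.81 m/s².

Take moments about the fulcrum (at 1.1 m from the left end).
Weight: 3.5 × 9.81 = 34.34 N down at 0.41 m → arm 0.69 m, τ = 34.34 × 0.69 = 23.69 N·m counterclockwise.
Lamp: 4.2 × 9.81 = 41.2 N down at 0.23 m → arm 0.87 m, τ = 41.2 × 0.87 = 35.84 N·m counterclockwise.
Net moment of known loads = 59.53 N·m counterclockwise.
An unknown mass m at 2.1 m has arm 1 m; its moment is m·g·1 clockwise.
Setting net torque to zero: m × 9.81 × 1 = 59.53 → m = 59.53 / (9.81 × 1) = 6.07 kg.

m ≈ 6.07 kg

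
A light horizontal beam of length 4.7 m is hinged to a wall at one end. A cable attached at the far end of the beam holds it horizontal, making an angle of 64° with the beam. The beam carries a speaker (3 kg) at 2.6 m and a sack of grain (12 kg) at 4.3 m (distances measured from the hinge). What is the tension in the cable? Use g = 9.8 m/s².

Taking torques about the hinge:
Speaker: 3 × 9.8 = 29.4 N down at 2.6 m → arm 2.6 m, τ = 29.4 × 2.6 = 76.44 N·m clockwise.
Sack of grain: 12 × 9.8 = 117.6 N down at 4.3 m → arm 4.3 m, τ = 117.6 × 4.3 = 505.7 N·m clockwise.
Total clockwise load moment = 582.1 N·m.
The cable tension T acts at 4.7 m; only its component perpendicular to the beam, T sinθ, produces torque. sin 64° = 0.8988.
Balancing moments: T × 4.7 × 0.8988 = 582.1, giving T = 582.1 / 4.224 = 138 N.

T ≈ 138 N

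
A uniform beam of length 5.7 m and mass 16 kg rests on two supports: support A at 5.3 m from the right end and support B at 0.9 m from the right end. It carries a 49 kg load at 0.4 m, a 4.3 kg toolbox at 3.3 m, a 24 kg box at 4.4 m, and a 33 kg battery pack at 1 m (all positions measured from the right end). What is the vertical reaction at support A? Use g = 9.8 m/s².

R_A ≈ 232 N

Taking torques about support B:
Beam weight: 16 × 9.8 = 156.8 N down at 2.85 m → arm 1.95 m, τ = 156.8 × 1.95 = 305.8 N·m counterclockwise.
Load: 49 × 9.8 = 480.2 N down at 0.4 m → arm 0.5 m, τ = 480.2 × 0.5 = 240.1 N·m clockwise.
Toolbox: 4.3 × 9.8 = 42.14 N down at 3.3 m → arm 2.4 m, τ = 42.14 × 2.4 = 101.1 N·m counterclockwise.
Box: 24 × 9.8 = 235.2 N down at 4.4 m → arm 3.5 m, τ = 235.2 × 3.5 = 823.2 N·m counterclockwise.
Battery pack: 33 × 9.8 = 323.4 N down at 1 m → arm 0.1 m, τ = 323.4 × 0.1 = 32.34 N·m counterclockwise.
Net load moment about support B = 1022 N·m counterclockwise.
Reaction R at support A is upward at 5.3 m, arm 4.4 m → moment R × 4.4 clockwise.
Setting net torque to zero: R × 4.4 = 1022 → R = 232 N.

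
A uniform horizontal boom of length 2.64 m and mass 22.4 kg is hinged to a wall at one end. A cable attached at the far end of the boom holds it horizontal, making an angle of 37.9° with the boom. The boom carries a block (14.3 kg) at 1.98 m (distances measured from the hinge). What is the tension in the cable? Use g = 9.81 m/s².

Taking torques about the hinge:
Beam weight: 22.4 × 9.81 = 219.7 N down at 1.32 m → arm 1.32 m, τ = 219.7 × 1.32 = 290 N·m clockwise.
Block: 14.3 × 9.81 = 140.3 N down at 1.98 m → arm 1.98 m, τ = 140.3 × 1.98 = 277.8 N·m clockwise.
Total clockwise load moment = 567.8 N·m.
The cable tension T acts at 2.64 m; only its component perpendicular to the boom, T sinθ, produces torque. sin 37.9° = 0.6143.
Balancing moments: T × 2.64 × 0.6143 = 567.8, giving T = 567.8 / 1.622 = 350 N.

T ≈ 350 N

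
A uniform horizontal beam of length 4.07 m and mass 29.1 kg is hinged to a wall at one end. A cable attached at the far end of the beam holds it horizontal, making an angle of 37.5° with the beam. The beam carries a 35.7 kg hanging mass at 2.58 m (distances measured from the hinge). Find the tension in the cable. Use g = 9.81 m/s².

Sum moments about the hinge (the unknown hinge reaction has zero arm there).
Beam weight: 29.1 × 9.81 = 285.5 N down at 2.035 m → arm 2.035 m, τ = 285.5 × 2.035 = 581 N·m clockwise.
Hanging mass: 35.7 × 9.81 = 350.2 N down at 2.58 m → arm 2.58 m, τ = 350.2 × 2.58 = 903.5 N·m clockwise.
Total clockwise load moment = 1484 N·m.
The cable tension T acts at 4.07 m; only its component perpendicular to the beam, T sinθ, produces torque. sin 37.5° = 0.6088.
Setting net torque to zero: T × 4.07 × 0.6088 = 1484 → T = 1484 / 2.478 = 599 N.

T ≈ 599 N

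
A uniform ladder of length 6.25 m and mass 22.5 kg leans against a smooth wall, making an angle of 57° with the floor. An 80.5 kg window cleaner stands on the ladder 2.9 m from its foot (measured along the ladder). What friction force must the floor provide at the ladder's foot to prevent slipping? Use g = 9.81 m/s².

Taking torques about the foot of the ladder:
Ladder weight 22.5×9.81 = 220.7 N acts at 3.125 m along the ladder; its horizontal arm is 3.125·cos57° = 1.702 m → τ = 375.6 N·m clockwise.
Window cleaner: 80.5×9.81 = 789.7 N at 2.9 m → arm 1.579 m → τ = 1247 N·m clockwise.
Wall normal N acts horizontally at the top; its moment arm is the height L sinθ = 6.25·sin57° = 5.242 m, counterclockwise.
For rotational equilibrium, N × 5.242 = 1623, so N = 310 N.
ΣFx = 0: friction at the foot balances the wall's push, so f = N_wall = 310 N.

f ≈ 310 N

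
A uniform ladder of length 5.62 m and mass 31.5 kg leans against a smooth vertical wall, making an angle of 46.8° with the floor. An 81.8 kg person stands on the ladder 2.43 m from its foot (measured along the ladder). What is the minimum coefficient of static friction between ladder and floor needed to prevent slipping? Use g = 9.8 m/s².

μ_min ≈ 0.424

Choose the foot of the ladder as the axis so the floor normal and friction both act there and drop out.
Ladder weight 31.5×9.8 = 308.7 N acts at 2.81 m along the ladder; its horizontal arm is 2.81·cos46.8° = 1.924 m → τ = 593.9 N·m clockwise.
Person: 81.8×9.8 = 801.6 N at 2.43 m → arm 1.663 m → τ = 1333 N·m clockwise.
Wall normal N acts horizontally at the top; its moment arm is the height L sinθ = 5.62·sin46.8° = 4.097 m, counterclockwise.
Στ = 0 ⇒ N × 4.097 = 1927 ⇒ N = 470.3 N.
ΣFx = 0 ⇒ f = N_wall = 470.3 N. ΣFy = 0 ⇒ N_floor = 1110 N.
μ_min = f / N_floor = 470.3 / 1110 = 0.424.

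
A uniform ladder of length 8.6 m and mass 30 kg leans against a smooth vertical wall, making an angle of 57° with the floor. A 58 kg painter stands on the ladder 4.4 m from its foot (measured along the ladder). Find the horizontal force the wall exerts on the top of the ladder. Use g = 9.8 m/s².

Taking torques about the foot of the ladder:
Ladder weight 30×9.8 = 294 N acts at 4.3 m along the ladder; its horizontal arm is 4.3·cos57° = 2.342 m → τ = 688.5 N·m clockwise.
Painter: 58×9.8 = 568.4 N at 4.4 m → arm 2.396 m → τ = 1362 N·m clockwise.
Wall normal N acts horizontally at the top; its moment arm is the height L sinθ = 8.6·sin57° = 7.213 m, counterclockwise.
For rotational equilibrium, N × 7.213 = 2050, so N = 284 N.

N_wall ≈ 284 N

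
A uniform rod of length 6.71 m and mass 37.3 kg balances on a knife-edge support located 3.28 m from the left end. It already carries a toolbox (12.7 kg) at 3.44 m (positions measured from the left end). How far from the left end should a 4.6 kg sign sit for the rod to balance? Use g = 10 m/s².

Take moments about the knife-edge support (at 3.28 m from the left end).
Beam weight: 37.3 × 10 = 373 N down at 3.355 m → arm 0.075 m, τ = 373 × 0.075 = 27.97 N·m clockwise.
Toolbox: 12.7 × 10 = 127 N down at 3.44 m → arm 0.16 m, τ = 127 × 0.16 = 20.32 N·m clockwise.
Net moment of existing loads = 48.29 N·m clockwise.
The sign weighs 4.6 × 10 = 46 N and must supply an equal counterclockwise moment, so its lever arm about the knife-edge support is 48.29 / 46 = 1.05 m.
That puts it at 3.28 − 1.05 = 2.23 m from the left end.

x ≈ 2.23 m from the left end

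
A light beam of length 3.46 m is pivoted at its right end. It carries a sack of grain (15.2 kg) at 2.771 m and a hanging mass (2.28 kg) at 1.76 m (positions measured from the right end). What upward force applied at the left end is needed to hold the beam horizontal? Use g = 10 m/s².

Taking torques about the right end:
Sack of grain: 15.2 × 10 = 152 N down at 2.771 m → arm 2.771 m, τ = 152 × 2.771 = 421.2 N·m counterclockwise.
Hanging mass: 2.28 × 10 = 22.8 N down at 1.76 m → arm 1.76 m, τ = 22.8 × 1.76 = 40.13 N·m counterclockwise.
Net moment of the loads = 461.3 N·m counterclockwise.
The upward force F acts at the left end, arm 3.46 m, giving F × 3.46 clockwise.
Balancing moments: F × 3.46 = 461.3, giving F = 461.3 / 3.46 = 133 N.

F ≈ 133 N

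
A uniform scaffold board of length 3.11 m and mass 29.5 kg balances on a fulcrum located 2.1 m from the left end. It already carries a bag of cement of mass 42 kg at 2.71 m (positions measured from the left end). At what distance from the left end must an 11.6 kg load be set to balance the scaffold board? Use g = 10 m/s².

x ≈ 1.28 m from the left end

Sum moments about the fulcrum (at 2.1 m from the left end) (the support reaction has zero arm there).
Beam weight: 29.5 × 10 = 295 N down at 1.555 m → arm 0.545 m, τ = 295 × 0.545 = 160.8 N·m counterclockwise.
Bag of cement: 42 × 10 = 420 N down at 2.71 m → arm 0.61 m, τ = 420 × 0.61 = 256.2 N·m clockwise.
Net moment of existing loads = 95.4 N·m clockwise.
The load weighs 11.6 × 10 = 116 N and must supply an equal counterclockwise moment, so its lever arm about the fulcrum is 95.4 / 116 = 0.822 m.
That puts it at 2.1 − 0.822 = 1.28 m from the left end.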